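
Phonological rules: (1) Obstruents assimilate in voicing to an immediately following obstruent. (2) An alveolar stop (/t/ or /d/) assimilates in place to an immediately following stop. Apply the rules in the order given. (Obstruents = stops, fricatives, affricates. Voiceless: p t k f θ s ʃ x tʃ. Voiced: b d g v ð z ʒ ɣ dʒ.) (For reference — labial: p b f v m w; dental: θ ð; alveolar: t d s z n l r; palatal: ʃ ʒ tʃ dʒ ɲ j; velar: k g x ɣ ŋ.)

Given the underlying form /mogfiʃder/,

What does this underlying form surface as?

Rule 1: /g/ before /f/ (voiceless) → [k]
Rule 1: /ʃ/ before /d/ (voiced) → [ʒ]
After rule 1: mokfiʒder
Rule 2: no segment meets the rule's conditions; no change.

[mokfiʒder]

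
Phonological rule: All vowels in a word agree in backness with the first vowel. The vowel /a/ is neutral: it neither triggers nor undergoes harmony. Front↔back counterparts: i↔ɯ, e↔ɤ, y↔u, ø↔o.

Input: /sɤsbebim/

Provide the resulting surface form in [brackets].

[sɤsbɤbɯm]

/e/ harmonizes with /ɤ/ ([+back]) → [ɤ]
/i/ harmonizes with /ɤ/ ([+back]) → [ɯ]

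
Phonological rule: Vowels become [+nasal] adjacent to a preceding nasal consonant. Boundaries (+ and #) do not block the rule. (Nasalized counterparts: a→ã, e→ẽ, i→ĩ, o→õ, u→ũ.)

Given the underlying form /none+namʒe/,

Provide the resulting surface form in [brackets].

/o/ after nasal /n/ → [õ]
/e/ after nasal /n/ → [ẽ]
/a/ after nasal /n/ → [ã]

[nõnẽ+nãmʒe]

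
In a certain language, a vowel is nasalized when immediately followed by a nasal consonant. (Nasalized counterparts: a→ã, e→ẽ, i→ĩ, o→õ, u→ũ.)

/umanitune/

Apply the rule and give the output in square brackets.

[ũmãnitũne]

/u/ before nasal /m/ → [ũ]
/a/ before nasal /n/ → [ã]
/u/ before nasal /n/ → [ũ]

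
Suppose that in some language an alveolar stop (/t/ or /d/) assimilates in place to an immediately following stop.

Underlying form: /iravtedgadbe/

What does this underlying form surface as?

[iravteggabbe]

/d/ before /g/ (velar) → [g]
/d/ before /b/ (labial) → [b]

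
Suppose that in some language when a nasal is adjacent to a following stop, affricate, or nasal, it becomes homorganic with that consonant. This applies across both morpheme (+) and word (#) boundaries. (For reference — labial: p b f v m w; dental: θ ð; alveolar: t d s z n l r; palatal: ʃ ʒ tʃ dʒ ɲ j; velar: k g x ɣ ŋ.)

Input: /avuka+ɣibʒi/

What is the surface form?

no segment meets the rule's conditions; no change.

[avuka+ɣibʒi]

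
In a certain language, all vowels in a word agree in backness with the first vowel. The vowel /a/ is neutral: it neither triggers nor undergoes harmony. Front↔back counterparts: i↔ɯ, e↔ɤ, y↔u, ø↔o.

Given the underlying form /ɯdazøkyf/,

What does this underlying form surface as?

[ɯdazokuf]

/ø/ harmonizes with /ɯ/ ([+back]) → [o]
/y/ harmonizes with /ɯ/ ([+back]) → [u]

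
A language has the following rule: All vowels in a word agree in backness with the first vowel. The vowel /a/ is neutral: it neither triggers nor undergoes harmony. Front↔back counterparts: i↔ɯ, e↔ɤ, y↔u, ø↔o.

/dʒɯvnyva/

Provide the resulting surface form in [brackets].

/y/ harmonizes with /ɯ/ ([+back]) → [u]

[dʒɯvnuva]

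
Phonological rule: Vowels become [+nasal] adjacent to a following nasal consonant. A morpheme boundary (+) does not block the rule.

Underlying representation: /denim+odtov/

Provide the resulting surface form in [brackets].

/e/ before nasal /n/ → [ẽ]
/i/ before nasal /m/ → [ĩ]

[dẽnĩm+odtov]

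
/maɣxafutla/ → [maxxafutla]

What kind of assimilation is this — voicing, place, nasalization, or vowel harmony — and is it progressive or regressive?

/ɣ/→[x].
Each target copies a feature from the following segment, so the direction is regressive.

voicing assimilation, regressive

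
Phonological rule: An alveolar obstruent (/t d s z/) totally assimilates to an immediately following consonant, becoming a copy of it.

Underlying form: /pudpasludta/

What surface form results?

/d/ before /p/ → [p] (total assimilation)
/s/ before /l/ → [l] (total assimilation)
/d/ before /t/ → [t] (total assimilation)

[puppallutta]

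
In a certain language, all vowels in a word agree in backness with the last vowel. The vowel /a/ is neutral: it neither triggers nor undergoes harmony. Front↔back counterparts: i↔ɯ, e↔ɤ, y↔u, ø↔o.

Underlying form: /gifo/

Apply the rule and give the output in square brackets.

[gɯfo]

/i/ harmonizes with /o/ ([+back]) → [ɯ]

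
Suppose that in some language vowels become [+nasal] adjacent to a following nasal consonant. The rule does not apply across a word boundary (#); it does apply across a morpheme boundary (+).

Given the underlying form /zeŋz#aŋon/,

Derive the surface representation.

/e/ before nasal /ŋ/ → [ẽ]
/a/ before nasal /ŋ/ → [ã]
/o/ before nasal /n/ → [õ]

[zẽŋz#ãŋõn]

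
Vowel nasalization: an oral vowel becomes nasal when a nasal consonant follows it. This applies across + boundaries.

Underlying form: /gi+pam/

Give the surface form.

[gi+pãm]

/a/ before nasal /m/ → [ã]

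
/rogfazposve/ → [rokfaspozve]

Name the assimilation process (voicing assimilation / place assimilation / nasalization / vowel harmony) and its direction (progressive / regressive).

/g/→[k] /z/→[s] /s/→[z].
Each target copies a feature from the following segment, so the direction is regressive.

voicing assimilation, regressive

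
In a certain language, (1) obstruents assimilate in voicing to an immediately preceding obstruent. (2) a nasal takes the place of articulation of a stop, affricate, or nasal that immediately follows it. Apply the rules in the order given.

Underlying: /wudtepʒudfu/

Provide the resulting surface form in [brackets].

Rule 1: /t/ after /d/ (voiced) → [d]
Rule 1: /ʒ/ after /p/ (voiceless) → [ʃ]
Rule 1: /f/ after /d/ (voiced) → [v]
After rule 1: wuddepʃudvu
Rule 2: no segment meets the rule's conditions; no change.

[wuddepʃudvu]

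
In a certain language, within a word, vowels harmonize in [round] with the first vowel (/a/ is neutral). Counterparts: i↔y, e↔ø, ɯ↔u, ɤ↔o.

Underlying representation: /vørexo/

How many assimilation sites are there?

1

/e/ harmonizes with /ø/ ([+round]) → [ø]
1 segment changes.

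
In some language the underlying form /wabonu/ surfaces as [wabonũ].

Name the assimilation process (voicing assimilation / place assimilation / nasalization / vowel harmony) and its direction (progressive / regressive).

/u/→[ũ].
Each target copies a feature from the preceding segment, so the direction is progressive.

nasalization, progressive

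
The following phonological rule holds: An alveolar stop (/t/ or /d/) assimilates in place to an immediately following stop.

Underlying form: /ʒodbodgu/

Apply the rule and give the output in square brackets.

/d/ before /b/ (labial) → [b]
/d/ before /g/ (velar) → [g]

[ʒobboggu]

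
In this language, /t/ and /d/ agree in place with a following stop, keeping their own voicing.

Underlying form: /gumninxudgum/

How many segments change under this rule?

/d/ before /g/ (velar) → [g]
1 segment changes.

1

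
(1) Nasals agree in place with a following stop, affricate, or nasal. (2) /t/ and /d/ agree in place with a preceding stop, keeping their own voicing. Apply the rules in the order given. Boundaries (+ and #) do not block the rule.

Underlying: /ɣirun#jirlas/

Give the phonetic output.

Rule 1: no segment meets the rule's conditions; no change.
After rule 1: ɣirun#jirlas
Rule 2: no segment meets the rule's conditions; no change.

[ɣirun#jirlas]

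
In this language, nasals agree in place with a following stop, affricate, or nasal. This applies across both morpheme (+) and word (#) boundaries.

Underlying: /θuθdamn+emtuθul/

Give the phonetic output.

[θuθdann+entuθul]

/m/ before /n/ (alveolar) → [n]
/m/ before /t/ (alveolar) → [n]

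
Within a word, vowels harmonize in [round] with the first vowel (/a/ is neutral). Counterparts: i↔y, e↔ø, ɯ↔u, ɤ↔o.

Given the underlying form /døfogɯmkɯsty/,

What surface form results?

[døfogumkusty]

/ɯ/ harmonizes with /ø/ ([+round]) → [u]
/ɯ/ harmonizes with /ø/ ([+round]) → [u]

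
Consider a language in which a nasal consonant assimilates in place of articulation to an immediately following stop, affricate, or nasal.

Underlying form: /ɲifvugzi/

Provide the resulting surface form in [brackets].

[ɲifvugzi]

no segment meets the rule's conditions; no change.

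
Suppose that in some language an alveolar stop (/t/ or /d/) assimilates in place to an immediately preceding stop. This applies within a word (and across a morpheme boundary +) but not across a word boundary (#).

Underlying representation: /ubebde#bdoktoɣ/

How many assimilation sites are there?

/d/ after /b/ (labial) → [b]
/d/ after /b/ (labial) → [b]
/t/ after /k/ (velar) → [k]
3 segments change.

3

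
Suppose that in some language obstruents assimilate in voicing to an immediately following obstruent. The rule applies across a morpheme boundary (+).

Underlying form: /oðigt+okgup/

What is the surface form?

/g/ before /t/ (voiceless) → [k]
/k/ before /g/ (voiced) → [g]

[oðikt+oggup]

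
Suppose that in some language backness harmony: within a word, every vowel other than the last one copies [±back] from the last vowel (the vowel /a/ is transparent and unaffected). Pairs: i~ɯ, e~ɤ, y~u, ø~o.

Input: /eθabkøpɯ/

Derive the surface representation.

[ɤθabkopɯ]

/e/ harmonizes with /ɯ/ ([+back]) → [ɤ]
/ø/ harmonizes with /ɯ/ ([+back]) → [o]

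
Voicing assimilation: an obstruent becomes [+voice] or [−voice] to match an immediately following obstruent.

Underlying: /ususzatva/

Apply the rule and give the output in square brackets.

/s/ before /z/ (voiced) → [z]
/t/ before /v/ (voiced) → [d]

[usuzzadva]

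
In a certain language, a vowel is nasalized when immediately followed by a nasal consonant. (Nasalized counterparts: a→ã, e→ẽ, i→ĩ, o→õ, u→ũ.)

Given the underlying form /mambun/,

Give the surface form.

/a/ before nasal /m/ → [ã]
/u/ before nasal /n/ → [ũ]

[mãmbũn]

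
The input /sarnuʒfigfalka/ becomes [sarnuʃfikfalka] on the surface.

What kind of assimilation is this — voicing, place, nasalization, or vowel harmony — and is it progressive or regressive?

/ʒ/→[ʃ] /g/→[k].
Each target copies a feature from the following segment, so the direction is regressive.

voicing assimilation, regressive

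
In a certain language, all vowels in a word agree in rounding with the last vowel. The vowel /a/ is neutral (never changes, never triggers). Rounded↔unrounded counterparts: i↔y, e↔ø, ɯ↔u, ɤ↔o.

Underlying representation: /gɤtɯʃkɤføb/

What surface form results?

[gotuʃkoføb]

/ɤ/ harmonizes with /ø/ ([+round]) → [o]
/ɯ/ harmonizes with /ø/ ([+round]) → [u]
/ɤ/ harmonizes with /ø/ ([+round]) → [o]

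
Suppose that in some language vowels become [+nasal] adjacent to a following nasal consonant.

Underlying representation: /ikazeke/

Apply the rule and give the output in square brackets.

no segment meets the rule's conditions; no change.

[ikazeke]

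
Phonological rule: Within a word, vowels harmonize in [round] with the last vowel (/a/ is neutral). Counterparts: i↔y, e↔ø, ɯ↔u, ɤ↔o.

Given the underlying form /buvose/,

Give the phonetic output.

/u/ harmonizes with /e/ ([-round]) → [ɯ]
/o/ harmonizes with /e/ ([-round]) → [ɤ]

[bɯvɤse]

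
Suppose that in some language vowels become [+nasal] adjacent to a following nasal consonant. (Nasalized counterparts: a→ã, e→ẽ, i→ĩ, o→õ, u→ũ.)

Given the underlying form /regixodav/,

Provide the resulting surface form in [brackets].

[regixodav]

no segment meets the rule's conditions; no change.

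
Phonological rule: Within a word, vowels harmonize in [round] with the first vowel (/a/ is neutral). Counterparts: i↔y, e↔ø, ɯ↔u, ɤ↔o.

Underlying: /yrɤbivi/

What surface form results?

[yrobyvy]

/ɤ/ harmonizes with /y/ ([+round]) → [o]
/i/ harmonizes with /y/ ([+round]) → [y]
/i/ harmonizes with /y/ ([+round]) → [y]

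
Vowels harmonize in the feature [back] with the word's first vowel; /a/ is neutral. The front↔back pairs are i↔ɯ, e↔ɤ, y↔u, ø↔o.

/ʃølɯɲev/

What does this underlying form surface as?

/ɯ/ harmonizes with /ø/ ([-back]) → [i]

[ʃøliɲev]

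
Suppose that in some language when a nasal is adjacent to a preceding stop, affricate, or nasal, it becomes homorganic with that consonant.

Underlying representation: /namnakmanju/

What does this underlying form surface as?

[nammakŋanju]

/n/ after /m/ (labial) → [m]
/m/ after /k/ (velar) → [ŋ]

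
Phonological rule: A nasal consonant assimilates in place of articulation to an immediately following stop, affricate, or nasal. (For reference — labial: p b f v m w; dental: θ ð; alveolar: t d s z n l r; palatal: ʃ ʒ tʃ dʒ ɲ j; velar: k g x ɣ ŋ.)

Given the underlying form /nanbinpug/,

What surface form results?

/n/ before /b/ (labial) → [m]
/n/ before /p/ (labial) → [m]

[nambimpug]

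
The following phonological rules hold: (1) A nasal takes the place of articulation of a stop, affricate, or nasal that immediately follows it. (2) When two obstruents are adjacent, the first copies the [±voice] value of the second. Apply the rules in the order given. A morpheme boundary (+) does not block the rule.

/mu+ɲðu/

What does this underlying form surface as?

[mu+ɲðu]

Rule 1: no segment meets the rule's conditions; no change.
After rule 1: mu+ɲðu
Rule 2: no segment meets the rule's conditions; no change.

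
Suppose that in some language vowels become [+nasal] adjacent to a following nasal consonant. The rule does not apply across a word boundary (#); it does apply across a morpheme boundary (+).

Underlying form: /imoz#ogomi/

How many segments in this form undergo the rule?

2

/i/ before nasal /m/ → [ĩ]
/o/ before nasal /m/ → [õ]
2 segments change.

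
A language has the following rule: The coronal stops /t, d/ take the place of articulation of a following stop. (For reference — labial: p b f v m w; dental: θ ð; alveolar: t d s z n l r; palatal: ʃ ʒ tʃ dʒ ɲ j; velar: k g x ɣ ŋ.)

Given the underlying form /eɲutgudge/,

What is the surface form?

/t/ before /g/ (velar) → [k]
/d/ before /g/ (velar) → [g]

[eɲukgugge]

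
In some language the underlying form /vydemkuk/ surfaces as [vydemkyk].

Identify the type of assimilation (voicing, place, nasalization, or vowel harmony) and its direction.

/u/→[y].
Vowels agree with the first vowel, so the harmony is progressive.

vowel harmony, progressive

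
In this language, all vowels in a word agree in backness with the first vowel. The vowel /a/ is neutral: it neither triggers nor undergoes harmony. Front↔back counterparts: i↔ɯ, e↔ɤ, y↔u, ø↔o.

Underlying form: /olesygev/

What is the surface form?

[olɤsugɤv]

/e/ harmonizes with /o/ ([+back]) → [ɤ]
/y/ harmonizes with /o/ ([+back]) → [u]
/e/ harmonizes with /o/ ([+back]) → [ɤ]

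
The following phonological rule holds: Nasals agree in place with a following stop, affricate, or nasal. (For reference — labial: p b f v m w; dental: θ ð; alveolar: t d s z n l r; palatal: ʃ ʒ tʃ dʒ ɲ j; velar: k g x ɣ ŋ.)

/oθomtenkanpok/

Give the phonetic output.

[oθonteŋkampok]

/m/ before /t/ (alveolar) → [n]
/n/ before /k/ (velar) → [ŋ]
/n/ before /p/ (labial) → [m]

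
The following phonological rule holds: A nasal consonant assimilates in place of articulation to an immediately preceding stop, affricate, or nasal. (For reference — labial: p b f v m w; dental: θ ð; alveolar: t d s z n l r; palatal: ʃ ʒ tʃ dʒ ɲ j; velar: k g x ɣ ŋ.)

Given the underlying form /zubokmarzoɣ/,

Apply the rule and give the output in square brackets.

/m/ after /k/ (velar) → [ŋ]

[zubokŋarzoɣ]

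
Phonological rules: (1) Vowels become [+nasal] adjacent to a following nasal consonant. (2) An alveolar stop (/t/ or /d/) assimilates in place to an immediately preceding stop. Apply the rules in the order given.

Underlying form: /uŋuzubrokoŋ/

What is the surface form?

Rule 1: /u/ before nasal /ŋ/ → [ũ]
Rule 1: /o/ before nasal /ŋ/ → [õ]
After rule 1: ũŋuzubrokõŋ
Rule 2: no segment meets the rule's conditions; no change.

[ũŋuzubrokõŋ]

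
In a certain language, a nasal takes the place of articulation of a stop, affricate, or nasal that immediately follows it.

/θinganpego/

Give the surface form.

/n/ before /g/ (velar) → [ŋ]
/n/ before /p/ (labial) → [m]

[θiŋgampego]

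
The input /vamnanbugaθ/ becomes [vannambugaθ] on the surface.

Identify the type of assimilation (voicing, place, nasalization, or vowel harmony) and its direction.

/m/→[n] /n/→[m].
Each target copies a feature from the following segment, so the direction is regressive.

place assimilation, regressive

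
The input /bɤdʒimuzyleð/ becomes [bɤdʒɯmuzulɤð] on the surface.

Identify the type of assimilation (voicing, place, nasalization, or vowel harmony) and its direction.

/i/→[ɯ] /y/→[u] /e/→[ɤ].
Vowels agree with the first vowel, so the harmony is progressive.

vowel harmony, progressive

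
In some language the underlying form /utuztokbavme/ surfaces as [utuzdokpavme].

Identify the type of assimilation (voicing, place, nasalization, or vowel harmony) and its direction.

/t/→[d] /b/→[p].
Each target copies a feature from the preceding segment, so the direction is progressive.

voicing assimilation, progressive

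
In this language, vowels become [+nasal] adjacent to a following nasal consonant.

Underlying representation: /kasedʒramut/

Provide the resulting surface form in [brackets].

/a/ before nasal /m/ → [ã]

[kasedʒrãmut]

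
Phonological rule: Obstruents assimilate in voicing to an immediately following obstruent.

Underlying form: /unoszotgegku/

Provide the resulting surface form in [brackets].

[unozzodgekku]

/s/ before /z/ (voiced) → [z]
/t/ before /g/ (voiced) → [d]
/g/ before /k/ (voiceless) → [k]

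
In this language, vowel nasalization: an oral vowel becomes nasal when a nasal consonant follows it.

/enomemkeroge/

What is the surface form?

/e/ before nasal /n/ → [ẽ]
/o/ before nasal /m/ → [õ]
/e/ before nasal /m/ → [ẽ]

[ẽnõmẽmkeroge]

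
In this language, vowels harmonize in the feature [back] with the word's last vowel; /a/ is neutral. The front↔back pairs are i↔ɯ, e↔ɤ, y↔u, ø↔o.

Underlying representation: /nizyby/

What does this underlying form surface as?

no segment meets the rule's conditions; no change.

[nizyby]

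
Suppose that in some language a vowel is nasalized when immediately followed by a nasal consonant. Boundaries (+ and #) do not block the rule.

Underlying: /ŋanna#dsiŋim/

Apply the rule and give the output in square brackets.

/a/ before nasal /n/ → [ã]
/i/ before nasal /ŋ/ → [ĩ]
/i/ before nasal /m/ → [ĩ]

[ŋãnna#dsĩŋĩm]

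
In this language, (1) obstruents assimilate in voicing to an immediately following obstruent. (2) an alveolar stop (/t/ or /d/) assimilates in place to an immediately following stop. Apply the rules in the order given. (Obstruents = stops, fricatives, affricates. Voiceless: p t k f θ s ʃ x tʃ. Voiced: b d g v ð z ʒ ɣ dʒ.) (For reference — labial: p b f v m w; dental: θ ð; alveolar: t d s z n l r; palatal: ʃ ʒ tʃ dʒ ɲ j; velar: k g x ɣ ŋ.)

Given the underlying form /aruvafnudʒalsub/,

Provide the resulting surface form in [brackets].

Rule 1: no segment meets the rule's conditions; no change.
After rule 1: aruvafnudʒalsub
Rule 2: no segment meets the rule's conditions; no change.

[aruvafnudʒalsub]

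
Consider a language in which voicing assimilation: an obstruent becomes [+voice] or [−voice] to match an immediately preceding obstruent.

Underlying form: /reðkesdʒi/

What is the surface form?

/k/ after /ð/ (voiced) → [g]
/dʒ/ after /s/ (voiceless) → [tʃ]

[reðgestʃi]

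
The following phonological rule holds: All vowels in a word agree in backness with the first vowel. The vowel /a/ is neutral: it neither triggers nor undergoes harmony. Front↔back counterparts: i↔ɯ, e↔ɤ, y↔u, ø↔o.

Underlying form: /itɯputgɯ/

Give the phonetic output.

/ɯ/ harmonizes with /i/ ([-back]) → [i]
/u/ harmonizes with /i/ ([-back]) → [y]
/ɯ/ harmonizes with /i/ ([-back]) → [i]

[itipytgi]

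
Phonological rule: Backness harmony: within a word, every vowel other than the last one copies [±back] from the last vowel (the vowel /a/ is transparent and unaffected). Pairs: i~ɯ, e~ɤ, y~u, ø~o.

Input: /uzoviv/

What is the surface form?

/u/ harmonizes with /i/ ([-back]) → [y]
/o/ harmonizes with /i/ ([-back]) → [ø]

[yzøviv]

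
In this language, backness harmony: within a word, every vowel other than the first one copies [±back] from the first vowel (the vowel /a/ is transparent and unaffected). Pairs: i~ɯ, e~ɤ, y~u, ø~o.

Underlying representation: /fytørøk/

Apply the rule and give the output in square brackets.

[fytørøk]

no segment meets the rule's conditions; no change.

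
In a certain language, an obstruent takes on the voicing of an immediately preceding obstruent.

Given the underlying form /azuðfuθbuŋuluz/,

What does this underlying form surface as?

/f/ after /ð/ (voiced) → [v]
/b/ after /θ/ (voiceless) → [p]

[azuðvuθpuŋuluz]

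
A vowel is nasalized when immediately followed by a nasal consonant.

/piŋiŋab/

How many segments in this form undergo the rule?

2

/i/ before nasal /ŋ/ → [ĩ]
/i/ before nasal /ŋ/ → [ĩ]
2 segments change.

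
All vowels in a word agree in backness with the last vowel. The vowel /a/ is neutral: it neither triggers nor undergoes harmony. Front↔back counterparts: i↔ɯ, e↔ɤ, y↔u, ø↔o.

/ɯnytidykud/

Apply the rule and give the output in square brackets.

/y/ harmonizes with /u/ ([+back]) → [u]
/i/ harmonizes with /u/ ([+back]) → [ɯ]
/y/ harmonizes with /u/ ([+back]) → [u]

[ɯnutɯdukud]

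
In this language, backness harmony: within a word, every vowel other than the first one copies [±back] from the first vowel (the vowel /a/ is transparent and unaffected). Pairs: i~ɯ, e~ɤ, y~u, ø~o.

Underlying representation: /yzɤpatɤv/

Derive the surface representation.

/ɤ/ harmonizes with /y/ ([-back]) → [e]
/ɤ/ harmonizes with /y/ ([-back]) → [e]

[yzepatev]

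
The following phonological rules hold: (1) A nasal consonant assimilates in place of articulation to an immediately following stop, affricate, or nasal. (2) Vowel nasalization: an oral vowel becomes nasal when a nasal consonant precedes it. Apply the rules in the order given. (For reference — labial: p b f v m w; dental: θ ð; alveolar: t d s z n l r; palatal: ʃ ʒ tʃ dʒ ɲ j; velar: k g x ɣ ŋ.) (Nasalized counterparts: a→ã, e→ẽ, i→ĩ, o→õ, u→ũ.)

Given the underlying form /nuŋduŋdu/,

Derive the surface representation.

[nũndundu]

Rule 1: /ŋ/ before /d/ (alveolar) → [n]
Rule 1: /ŋ/ before /d/ (alveolar) → [n]
After rule 1: nundundu
Rule 2: /u/ after nasal /n/ → [ũ]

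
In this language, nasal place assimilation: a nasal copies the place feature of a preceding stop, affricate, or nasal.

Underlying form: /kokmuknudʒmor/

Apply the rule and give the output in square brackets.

/m/ after /k/ (velar) → [ŋ]
/n/ after /k/ (velar) → [ŋ]
/m/ after /dʒ/ (palatal) → [ɲ]

[kokŋukŋudʒɲor]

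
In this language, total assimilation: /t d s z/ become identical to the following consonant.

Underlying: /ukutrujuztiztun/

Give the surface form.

/t/ before /r/ → [r] (total assimilation)
/z/ before /t/ → [t] (total assimilation)
/z/ before /t/ → [t] (total assimilation)

[ukurrujuttittun]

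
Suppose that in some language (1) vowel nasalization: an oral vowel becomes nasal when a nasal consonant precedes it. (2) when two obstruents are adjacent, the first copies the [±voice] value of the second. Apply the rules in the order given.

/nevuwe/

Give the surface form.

Rule 1: /e/ after nasal /n/ → [ẽ]
After rule 1: nẽvuwe
Rule 2: no segment meets the rule's conditions; no change.

[nẽvuwe]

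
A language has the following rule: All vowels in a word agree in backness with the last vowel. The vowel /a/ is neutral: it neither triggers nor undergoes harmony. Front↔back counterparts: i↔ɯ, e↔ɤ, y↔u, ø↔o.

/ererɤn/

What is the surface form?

[ɤrɤrɤn]

/e/ harmonizes with /ɤ/ ([+back]) → [ɤ]
/e/ harmonizes with /ɤ/ ([+back]) → [ɤ]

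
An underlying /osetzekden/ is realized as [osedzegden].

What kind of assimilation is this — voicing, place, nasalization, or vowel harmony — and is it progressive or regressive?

/t/→[d] /k/→[g].
Each target copies a feature from the following segment, so the direction is regressive.

voicing assimilation, regressive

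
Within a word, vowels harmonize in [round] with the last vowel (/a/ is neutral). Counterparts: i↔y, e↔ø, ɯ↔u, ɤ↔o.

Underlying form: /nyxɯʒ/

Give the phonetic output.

[nixɯʒ]

/y/ harmonizes with /ɯ/ ([-round]) → [i]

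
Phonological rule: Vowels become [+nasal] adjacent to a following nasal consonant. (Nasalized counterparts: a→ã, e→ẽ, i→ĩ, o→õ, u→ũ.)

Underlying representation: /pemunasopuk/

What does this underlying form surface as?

/e/ before nasal /m/ → [ẽ]
/u/ before nasal /n/ → [ũ]

[pẽmũnasopuk]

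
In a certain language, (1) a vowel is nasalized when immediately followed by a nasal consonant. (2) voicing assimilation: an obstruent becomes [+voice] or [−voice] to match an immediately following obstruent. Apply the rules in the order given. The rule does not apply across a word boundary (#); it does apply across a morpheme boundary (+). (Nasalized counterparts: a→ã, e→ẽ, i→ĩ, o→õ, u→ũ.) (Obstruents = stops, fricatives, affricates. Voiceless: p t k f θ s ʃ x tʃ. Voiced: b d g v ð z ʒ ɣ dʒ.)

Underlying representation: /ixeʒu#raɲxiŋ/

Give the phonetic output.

[ixeʒu#rãɲxĩŋ]

Rule 1: /a/ before nasal /ɲ/ → [ã]
Rule 1: /i/ before nasal /ŋ/ → [ĩ]
After rule 1: ixeʒu#rãɲxĩŋ
Rule 2: no segment meets the rule's conditions; no change.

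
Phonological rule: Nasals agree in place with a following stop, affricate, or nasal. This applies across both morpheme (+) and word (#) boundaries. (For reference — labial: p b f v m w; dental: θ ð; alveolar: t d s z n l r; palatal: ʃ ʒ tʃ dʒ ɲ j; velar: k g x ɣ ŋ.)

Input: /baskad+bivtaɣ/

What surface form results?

[baskad+bivtaɣ]

no segment meets the rule's conditions; no change.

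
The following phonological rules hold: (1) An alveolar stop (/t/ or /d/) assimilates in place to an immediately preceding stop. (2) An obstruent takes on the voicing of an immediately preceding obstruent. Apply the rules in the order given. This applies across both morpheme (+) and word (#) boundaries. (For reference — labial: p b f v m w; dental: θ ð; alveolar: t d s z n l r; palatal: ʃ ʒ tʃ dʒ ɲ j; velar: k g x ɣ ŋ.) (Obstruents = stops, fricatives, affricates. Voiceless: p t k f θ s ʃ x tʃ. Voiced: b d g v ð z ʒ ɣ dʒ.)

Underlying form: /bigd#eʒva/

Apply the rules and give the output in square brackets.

[bigg#eʒva]

Rule 1: /d/ after /g/ (velar) → [g]
After rule 1: bigg#eʒva
Rule 2: no segment meets the rule's conditions; no change.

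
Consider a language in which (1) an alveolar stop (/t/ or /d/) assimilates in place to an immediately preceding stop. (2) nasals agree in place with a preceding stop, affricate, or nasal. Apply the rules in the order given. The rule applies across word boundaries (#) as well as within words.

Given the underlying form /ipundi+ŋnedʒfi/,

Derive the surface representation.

Rule 1: no segment meets the rule's conditions; no change.
After rule 1: ipundi+ŋnedʒfi
Rule 2: /n/ after /ŋ/ (velar) → [ŋ]

[ipundi+ŋŋedʒfi]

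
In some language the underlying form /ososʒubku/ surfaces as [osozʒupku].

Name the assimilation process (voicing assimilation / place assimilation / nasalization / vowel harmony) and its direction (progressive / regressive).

/s/→[z] /b/→[p].
Each target copies a feature from the following segment, so the direction is regressive.

voicing assimilation, regressive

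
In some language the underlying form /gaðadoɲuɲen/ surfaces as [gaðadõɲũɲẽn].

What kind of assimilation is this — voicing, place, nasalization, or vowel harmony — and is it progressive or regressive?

nasalization, regressive

/o/→[õ] /u/→[ũ] /e/→[ẽ].
Each target copies a feature from the following segment, so the direction is regressive.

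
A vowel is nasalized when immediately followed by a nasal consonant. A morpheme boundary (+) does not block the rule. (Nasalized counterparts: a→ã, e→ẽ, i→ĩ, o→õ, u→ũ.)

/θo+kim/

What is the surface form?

[θo+kĩm]

/i/ before nasal /m/ → [ĩ]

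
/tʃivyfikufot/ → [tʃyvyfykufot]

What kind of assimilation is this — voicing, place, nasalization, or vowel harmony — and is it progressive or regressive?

/i/→[y] /i/→[y].
Vowels agree with the last vowel, so the harmony is regressive.

vowel harmony, regressive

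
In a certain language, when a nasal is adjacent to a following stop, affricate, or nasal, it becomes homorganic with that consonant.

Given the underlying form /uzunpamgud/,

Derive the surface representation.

[uzumpaŋgud]

/n/ before /p/ (labial) → [m]
/m/ before /g/ (velar) → [ŋ]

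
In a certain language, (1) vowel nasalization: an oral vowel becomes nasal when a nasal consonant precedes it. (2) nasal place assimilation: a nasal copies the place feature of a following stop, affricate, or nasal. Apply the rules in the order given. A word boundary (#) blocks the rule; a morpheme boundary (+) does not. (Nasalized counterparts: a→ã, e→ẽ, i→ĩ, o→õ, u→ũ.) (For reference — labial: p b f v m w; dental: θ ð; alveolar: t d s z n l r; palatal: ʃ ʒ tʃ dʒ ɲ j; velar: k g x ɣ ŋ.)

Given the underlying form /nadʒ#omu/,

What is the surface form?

Rule 1: /a/ after nasal /n/ → [ã]
Rule 1: /u/ after nasal /m/ → [ũ]
After rule 1: nãdʒ#omũ
Rule 2: no segment meets the rule's conditions; no change.

[nãdʒ#omũ]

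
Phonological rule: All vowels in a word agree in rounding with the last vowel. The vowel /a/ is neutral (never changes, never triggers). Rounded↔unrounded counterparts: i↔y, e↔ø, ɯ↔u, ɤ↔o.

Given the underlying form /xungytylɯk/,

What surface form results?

/u/ harmonizes with /ɯ/ ([-round]) → [ɯ]
/y/ harmonizes with /ɯ/ ([-round]) → [i]
/y/ harmonizes with /ɯ/ ([-round]) → [i]

[xɯngitilɯk]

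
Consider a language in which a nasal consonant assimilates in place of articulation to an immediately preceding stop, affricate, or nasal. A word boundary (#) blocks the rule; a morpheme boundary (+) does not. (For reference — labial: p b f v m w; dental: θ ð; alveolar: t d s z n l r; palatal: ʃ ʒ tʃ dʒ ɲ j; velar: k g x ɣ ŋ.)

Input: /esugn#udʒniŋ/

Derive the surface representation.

/n/ after /g/ (velar) → [ŋ]
/n/ after /dʒ/ (palatal) → [ɲ]

[esugŋ#udʒɲiŋ]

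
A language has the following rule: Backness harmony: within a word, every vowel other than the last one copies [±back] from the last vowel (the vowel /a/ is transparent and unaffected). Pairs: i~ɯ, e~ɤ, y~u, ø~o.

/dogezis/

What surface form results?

/o/ harmonizes with /i/ ([-back]) → [ø]

[døgezis]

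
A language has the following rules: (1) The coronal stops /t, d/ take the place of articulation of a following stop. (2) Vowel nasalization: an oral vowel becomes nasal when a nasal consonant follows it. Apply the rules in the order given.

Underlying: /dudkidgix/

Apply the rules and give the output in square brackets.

Rule 1: /d/ before /k/ (velar) → [g]
Rule 1: /d/ before /g/ (velar) → [g]
After rule 1: dugkiggix
Rule 2: no segment meets the rule's conditions; no change.

[dugkiggix]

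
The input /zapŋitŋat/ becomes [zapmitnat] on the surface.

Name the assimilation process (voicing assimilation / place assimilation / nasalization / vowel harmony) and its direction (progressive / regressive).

place assimilation, progressive

/ŋ/→[m] /ŋ/→[n].
Each target copies a feature from the preceding segment, so the direction is progressive.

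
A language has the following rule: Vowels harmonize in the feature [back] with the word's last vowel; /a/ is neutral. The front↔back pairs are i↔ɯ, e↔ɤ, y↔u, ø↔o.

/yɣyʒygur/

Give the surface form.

/y/ harmonizes with /u/ ([+back]) → [u]
/y/ harmonizes with /u/ ([+back]) → [u]
/y/ harmonizes with /u/ ([+back]) → [u]

[uɣuʒugur]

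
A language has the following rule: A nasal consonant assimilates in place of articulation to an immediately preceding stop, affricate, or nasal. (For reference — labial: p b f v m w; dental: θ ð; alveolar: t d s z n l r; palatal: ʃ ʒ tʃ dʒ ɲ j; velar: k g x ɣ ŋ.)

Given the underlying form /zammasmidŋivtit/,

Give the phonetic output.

[zammasmidnivtit]

/ŋ/ after /d/ (alveolar) → [n]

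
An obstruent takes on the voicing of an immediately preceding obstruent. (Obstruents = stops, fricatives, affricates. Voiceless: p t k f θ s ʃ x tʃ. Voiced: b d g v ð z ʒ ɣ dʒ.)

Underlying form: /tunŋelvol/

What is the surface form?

[tunŋelvol]

no segment meets the rule's conditions; no change.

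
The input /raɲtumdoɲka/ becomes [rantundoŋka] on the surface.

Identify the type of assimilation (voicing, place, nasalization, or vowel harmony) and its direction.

/ɲ/→[n] /m/→[n] /ɲ/→[ŋ].
Each target copies a feature from the following segment, so the direction is regressive.

place assimilation, regressive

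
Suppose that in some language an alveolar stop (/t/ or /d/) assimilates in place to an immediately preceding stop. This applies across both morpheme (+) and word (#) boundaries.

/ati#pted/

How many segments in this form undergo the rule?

1

/t/ after /p/ (labial) → [p]
1 segment changes.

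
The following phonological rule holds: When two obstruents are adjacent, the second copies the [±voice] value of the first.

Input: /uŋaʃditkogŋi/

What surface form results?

[uŋaʃtitkogŋi]

/d/ after /ʃ/ (voiceless) → [t]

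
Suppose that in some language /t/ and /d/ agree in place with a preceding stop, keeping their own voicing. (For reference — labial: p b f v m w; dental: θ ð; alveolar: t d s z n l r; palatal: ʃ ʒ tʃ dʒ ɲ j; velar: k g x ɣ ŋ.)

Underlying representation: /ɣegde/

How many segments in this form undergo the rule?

/d/ after /g/ (velar) → [g]
1 segment changes.

1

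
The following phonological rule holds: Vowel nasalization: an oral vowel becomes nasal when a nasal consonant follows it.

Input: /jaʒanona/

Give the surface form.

/a/ before nasal /n/ → [ã]
/o/ before nasal /n/ → [õ]

[jaʒãnõna]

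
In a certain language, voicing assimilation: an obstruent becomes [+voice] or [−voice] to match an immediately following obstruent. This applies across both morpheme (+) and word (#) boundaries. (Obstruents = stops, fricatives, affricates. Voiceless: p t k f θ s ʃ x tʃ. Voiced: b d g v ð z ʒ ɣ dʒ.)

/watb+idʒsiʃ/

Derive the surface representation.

[wadb+itʃsiʃ]

/t/ before /b/ (voiced) → [d]
/dʒ/ before /s/ (voiceless) → [tʃ]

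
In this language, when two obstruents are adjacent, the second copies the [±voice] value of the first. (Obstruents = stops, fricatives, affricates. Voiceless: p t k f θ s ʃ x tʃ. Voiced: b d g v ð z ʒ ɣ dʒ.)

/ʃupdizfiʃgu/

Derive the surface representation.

/d/ after /p/ (voiceless) → [t]
/f/ after /z/ (voiced) → [v]
/g/ after /ʃ/ (voiceless) → [k]

[ʃuptizviʃku]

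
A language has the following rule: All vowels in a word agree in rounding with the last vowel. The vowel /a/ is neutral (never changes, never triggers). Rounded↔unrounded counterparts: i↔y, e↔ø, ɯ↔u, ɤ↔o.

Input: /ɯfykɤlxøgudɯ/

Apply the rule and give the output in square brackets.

/y/ harmonizes with /ɯ/ ([-round]) → [i]
/ø/ harmonizes with /ɯ/ ([-round]) → [e]
/u/ harmonizes with /ɯ/ ([-round]) → [ɯ]

[ɯfikɤlxegɯdɯ]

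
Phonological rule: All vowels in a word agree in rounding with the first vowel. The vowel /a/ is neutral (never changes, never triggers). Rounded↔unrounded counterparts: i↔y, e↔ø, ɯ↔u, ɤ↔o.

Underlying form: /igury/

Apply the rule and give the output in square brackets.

/u/ harmonizes with /i/ ([-round]) → [ɯ]
/y/ harmonizes with /i/ ([-round]) → [i]

[igɯri]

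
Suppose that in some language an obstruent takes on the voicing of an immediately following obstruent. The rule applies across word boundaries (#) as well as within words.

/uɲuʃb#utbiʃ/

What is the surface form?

[uɲuʒb#udbiʃ]

/ʃ/ before /b/ (voiced) → [ʒ]
/t/ before /b/ (voiced) → [d]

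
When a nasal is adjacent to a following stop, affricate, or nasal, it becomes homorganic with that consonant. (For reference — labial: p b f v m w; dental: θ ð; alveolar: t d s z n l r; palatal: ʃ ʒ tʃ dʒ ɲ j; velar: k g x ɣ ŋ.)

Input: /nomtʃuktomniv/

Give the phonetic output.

[noɲtʃuktonniv]

/m/ before /tʃ/ (palatal) → [ɲ]
/m/ before /n/ (alveolar) → [n]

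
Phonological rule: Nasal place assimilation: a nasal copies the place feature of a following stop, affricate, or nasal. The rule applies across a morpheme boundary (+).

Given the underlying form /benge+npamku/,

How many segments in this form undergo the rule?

/n/ before /g/ (velar) → [ŋ]
/n/ before /p/ (labial) → [m]
/m/ before /k/ (velar) → [ŋ]
3 segments change.

3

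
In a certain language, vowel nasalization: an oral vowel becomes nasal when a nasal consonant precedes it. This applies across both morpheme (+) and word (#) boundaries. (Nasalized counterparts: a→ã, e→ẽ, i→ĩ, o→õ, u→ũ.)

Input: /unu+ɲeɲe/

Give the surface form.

[unũ+ɲẽɲẽ]

/u/ after nasal /n/ → [ũ]
/e/ after nasal /ɲ/ → [ẽ]
/e/ after nasal /ɲ/ → [ẽ]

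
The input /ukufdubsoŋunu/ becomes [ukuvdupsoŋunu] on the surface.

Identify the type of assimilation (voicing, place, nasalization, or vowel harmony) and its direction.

/f/→[v] /b/→[p].
Each target copies a feature from the following segment, so the direction is regressive.

voicing assimilation, regressive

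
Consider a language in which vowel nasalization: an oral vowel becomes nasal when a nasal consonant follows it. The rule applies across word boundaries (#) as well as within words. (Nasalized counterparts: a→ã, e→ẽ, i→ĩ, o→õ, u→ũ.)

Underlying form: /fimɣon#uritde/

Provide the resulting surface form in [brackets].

[fĩmɣõn#uritde]

/i/ before nasal /m/ → [ĩ]
/o/ before nasal /n/ → [õ]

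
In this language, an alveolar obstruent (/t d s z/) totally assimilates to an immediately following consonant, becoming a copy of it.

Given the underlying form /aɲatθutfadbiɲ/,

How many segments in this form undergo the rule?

/t/ before /θ/ → [θ] (total assimilation)
/t/ before /f/ → [f] (total assimilation)
/d/ before /b/ → [b] (total assimilation)
3 segments change.

3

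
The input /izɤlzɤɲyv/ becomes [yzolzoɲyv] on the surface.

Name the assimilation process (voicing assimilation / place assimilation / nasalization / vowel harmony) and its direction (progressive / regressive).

vowel harmony, regressive

/i/→[y] /ɤ/→[o] /ɤ/→[o].
Vowels agree with the last vowel, so the harmony is regressive.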